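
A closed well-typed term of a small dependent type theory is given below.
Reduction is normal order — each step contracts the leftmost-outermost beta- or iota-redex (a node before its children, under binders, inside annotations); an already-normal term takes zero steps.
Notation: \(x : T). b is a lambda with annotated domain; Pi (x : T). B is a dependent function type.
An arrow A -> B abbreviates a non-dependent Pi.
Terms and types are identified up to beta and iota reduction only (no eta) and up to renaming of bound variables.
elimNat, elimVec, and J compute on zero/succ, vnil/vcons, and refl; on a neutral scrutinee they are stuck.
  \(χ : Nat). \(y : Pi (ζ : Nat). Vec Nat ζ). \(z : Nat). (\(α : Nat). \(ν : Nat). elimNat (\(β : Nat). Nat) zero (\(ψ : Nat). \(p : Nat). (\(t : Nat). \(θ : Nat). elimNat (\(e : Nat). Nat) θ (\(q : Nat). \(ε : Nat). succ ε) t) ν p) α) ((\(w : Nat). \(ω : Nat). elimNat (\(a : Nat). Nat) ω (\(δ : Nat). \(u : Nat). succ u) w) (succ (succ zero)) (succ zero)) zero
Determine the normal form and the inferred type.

resulting normal form:
  \(χ : Nat). \(y : Pi (ζ : Nat). Vec Nat ζ). \(z : Nat). zero
inferred type:
  Nat -> (Pi (χ : Nat). Vec Nat χ) -> Nat -> Nat


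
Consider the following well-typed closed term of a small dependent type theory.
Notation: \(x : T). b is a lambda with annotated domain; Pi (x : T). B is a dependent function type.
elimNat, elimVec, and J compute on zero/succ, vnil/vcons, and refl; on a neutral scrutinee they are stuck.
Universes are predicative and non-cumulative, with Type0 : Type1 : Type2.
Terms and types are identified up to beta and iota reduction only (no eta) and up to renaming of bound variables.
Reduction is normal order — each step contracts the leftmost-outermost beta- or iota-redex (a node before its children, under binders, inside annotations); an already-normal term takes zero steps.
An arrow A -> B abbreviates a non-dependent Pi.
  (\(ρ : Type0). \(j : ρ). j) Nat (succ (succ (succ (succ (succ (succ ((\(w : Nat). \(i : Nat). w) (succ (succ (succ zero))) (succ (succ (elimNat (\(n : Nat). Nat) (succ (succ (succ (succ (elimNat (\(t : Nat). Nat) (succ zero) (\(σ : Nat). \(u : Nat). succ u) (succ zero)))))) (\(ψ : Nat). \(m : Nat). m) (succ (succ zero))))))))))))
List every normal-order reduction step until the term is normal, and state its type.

normal-order reduction sequence:
  (\(ρ : Type0). \(j : ρ). j) Nat (succ (succ (succ (succ (succ (succ ((\(w : Nat). \(i : Nat). w) (succ (succ (succ zero))) (succ (succ (elimNat (\(n : Nat). Nat) (succ (succ (succ (succ (elimNat (\(t : Nat). Nat) (succ zero) (\(σ : Nat). \(u : Nat). succ u) (succ zero)))))) (\(ψ : Nat). \(m : Nat). m) (succ (succ zero))))))))))))
  ~> (\(ρ : Nat). ρ) (succ (succ (succ (succ (succ (succ ((\(j : Nat). \(w : Nat). j) (succ (succ (succ zero))) (succ (succ (elimNat (\(i : Nat). Nat) (succ (succ (succ (succ (elimNat (\(n : Nat). Nat) (succ zero) (\(t : Nat). \(σ : Nat). succ σ) (succ zero)))))) (\(u : Nat). \(ψ : Nat). ψ) (succ (succ zero))))))))))))
  ~> succ (succ (succ (succ (succ (succ ((\(ρ : Nat). \(j : Nat). ρ) (succ (succ (succ zero))) (succ (succ (elimNat (\(w : Nat). Nat) (succ (succ (succ (succ (elimNat (\(i : Nat). Nat) (succ zero) (\(n : Nat). \(t : Nat). succ t) (succ zero)))))) (\(σ : Nat). \(u : Nat). u) (succ (succ zero)))))))))))
  ~> succ (succ (succ (succ (succ (succ ((\(ρ : Nat). succ (succ (succ zero))) (succ (succ (elimNat (\(j : Nat). Nat) (succ (succ (succ (succ (elimNat (\(w : Nat). Nat) (succ zero) (\(i : Nat). \(n : Nat). succ n) (succ zero)))))) (\(t : Nat). \(σ : Nat). σ) (succ (succ zero)))))))))))
  ~> succ (succ (succ (succ (succ (succ (succ (succ (succ zero))))))))
type:
  Nat


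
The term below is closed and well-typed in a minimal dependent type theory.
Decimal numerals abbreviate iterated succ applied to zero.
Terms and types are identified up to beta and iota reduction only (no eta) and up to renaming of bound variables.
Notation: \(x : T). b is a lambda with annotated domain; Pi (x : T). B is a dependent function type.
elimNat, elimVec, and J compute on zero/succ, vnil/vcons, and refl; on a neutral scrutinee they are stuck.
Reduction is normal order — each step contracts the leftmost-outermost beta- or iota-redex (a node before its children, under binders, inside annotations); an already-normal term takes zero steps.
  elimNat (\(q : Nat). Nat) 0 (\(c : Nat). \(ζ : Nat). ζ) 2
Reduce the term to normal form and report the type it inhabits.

resulting normal form:
  0
type:
  Nat


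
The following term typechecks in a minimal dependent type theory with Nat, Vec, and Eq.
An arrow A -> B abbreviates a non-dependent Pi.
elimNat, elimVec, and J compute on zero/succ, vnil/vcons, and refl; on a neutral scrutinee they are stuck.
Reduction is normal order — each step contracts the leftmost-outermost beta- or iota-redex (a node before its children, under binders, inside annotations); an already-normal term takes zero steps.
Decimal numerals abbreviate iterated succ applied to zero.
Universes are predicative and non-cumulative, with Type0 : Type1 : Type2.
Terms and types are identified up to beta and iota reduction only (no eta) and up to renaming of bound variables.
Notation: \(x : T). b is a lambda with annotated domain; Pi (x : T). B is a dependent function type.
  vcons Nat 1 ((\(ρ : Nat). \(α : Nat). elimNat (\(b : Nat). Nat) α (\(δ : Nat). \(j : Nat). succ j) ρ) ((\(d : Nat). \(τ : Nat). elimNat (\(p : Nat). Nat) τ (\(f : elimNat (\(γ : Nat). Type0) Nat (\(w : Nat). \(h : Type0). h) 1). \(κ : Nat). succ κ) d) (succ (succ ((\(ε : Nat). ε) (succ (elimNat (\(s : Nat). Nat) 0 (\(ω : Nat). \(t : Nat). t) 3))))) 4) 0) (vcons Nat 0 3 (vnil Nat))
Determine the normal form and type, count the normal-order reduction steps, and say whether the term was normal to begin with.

reduced normal form:
  vcons Nat 1 7 (vcons Nat 0 3 (vnil Nat))
inferred type:
  Vec Nat 2
steps to reach normal form (normal order): 51
term was already normal: no
first redex: a beta-redex


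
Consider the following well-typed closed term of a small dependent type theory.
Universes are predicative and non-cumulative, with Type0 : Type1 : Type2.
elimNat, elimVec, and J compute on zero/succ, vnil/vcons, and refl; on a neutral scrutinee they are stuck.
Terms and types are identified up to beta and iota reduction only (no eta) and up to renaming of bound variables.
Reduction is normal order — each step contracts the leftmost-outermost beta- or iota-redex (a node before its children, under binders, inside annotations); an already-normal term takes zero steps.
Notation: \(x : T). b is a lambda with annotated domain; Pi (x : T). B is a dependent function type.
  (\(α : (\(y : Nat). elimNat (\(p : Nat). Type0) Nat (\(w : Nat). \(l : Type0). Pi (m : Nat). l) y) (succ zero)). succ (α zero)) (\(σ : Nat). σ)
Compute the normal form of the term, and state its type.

normal form:
  succ zero
type:
  Nat
observation: normalization takes exactly 2 steps under the normal-order strategy.


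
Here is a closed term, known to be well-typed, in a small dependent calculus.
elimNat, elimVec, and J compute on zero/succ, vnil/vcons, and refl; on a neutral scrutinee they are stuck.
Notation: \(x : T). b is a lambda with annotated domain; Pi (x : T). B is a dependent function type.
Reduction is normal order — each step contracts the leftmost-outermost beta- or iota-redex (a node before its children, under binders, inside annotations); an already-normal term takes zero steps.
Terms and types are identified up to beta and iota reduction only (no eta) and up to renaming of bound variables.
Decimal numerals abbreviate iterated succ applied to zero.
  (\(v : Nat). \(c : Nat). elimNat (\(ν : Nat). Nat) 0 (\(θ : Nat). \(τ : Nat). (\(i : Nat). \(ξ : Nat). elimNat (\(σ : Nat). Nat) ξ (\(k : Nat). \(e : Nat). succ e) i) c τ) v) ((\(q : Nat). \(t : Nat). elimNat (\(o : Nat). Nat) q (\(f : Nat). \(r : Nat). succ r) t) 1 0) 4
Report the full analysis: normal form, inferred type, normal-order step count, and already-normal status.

reduced normal form:
  4
inferred type:
  Nat
normal-order step count: 24
started in normal form: no
first contracted redex: a beta-redex


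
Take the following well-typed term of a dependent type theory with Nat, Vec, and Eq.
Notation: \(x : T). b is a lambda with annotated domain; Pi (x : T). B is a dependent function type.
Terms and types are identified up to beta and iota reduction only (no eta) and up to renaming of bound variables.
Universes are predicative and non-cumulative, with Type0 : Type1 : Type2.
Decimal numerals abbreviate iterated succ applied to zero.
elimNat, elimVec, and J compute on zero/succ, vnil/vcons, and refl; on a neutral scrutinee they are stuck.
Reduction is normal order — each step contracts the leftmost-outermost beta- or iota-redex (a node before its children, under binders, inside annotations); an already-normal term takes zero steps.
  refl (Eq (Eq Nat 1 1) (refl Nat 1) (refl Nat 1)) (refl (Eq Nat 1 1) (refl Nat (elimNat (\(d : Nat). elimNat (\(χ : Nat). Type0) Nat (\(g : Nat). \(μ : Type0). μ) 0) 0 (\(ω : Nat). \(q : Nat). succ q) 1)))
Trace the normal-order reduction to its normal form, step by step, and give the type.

normal-order reduction:
  refl (Eq (Eq Nat 1 1) (refl Nat 1) (refl Nat 1)) (refl (Eq Nat 1 1) (refl Nat (elimNat (\(d : Nat). elimNat (\(χ : Nat). Type0) Nat (\(g : Nat). \(μ : Type0). μ) 0) 0 (\(ω : Nat). \(q : Nat). succ q) 1)))
  ~> refl (Eq (Eq Nat 1 1) (refl Nat 1) (refl Nat 1)) (refl (Eq Nat 1 1) (refl Nat ((\(d : Nat). \(χ : Nat). succ χ) 0 (elimNat (\(g : Nat). elimNat (\(μ : Nat). Type0) Nat (\(ω : Nat). \(q : Type0). q) 0) 0 (\(x : Nat). \(m : Nat). succ m) 0))))
  ~> refl (Eq (Eq Nat 1 1) (refl Nat 1) (refl Nat 1)) (refl (Eq Nat 1 1) (refl Nat ((\(d : Nat). succ d) (elimNat (\(χ : Nat). elimNat (\(g : Nat). Type0) Nat (\(μ : Nat). \(ω : Type0). ω) 0) 0 (\(q : Nat). \(x : Nat). succ x) 0))))
  ~> refl (Eq (Eq Nat 1 1) (refl Nat 1) (refl Nat 1)) (refl (Eq Nat 1 1) (refl Nat (succ (elimNat (\(d : Nat). elimNat (\(χ : Nat). Type0) Nat (\(g : Nat). \(μ : Type0). μ) 0) 0 (\(ω : Nat). \(q : Nat). succ q) 0))))
  ~> refl (Eq (Eq Nat 1 1) (refl Nat 1) (refl Nat 1)) (refl (Eq Nat 1 1) (refl Nat 1))
inferred type:
  Eq (Eq (Eq Nat 1 1) (refl Nat 1) (refl Nat 1)) (refl (Eq Nat 1 1) (refl Nat 1)) (refl (Eq Nat 1 1) (refl Nat 1))


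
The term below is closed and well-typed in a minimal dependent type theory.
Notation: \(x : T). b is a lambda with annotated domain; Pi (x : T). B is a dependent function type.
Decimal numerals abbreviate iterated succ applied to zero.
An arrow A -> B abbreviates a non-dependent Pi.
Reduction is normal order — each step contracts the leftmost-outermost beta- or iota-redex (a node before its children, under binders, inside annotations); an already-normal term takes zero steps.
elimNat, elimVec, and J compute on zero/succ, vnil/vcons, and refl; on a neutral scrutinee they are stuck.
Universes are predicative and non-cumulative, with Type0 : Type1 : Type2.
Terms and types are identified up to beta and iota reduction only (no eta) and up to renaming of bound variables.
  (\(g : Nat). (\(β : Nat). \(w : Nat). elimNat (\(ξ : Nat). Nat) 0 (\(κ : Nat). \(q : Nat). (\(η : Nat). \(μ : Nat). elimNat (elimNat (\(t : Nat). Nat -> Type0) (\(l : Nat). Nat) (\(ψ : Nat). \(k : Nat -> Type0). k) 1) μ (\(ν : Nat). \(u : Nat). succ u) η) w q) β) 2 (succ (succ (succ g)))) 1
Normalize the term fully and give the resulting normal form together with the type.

normal form:
  8
the term's type:
  Nat
observation: 40 normal-order steps normalize the term, beginning with a beta-redex.


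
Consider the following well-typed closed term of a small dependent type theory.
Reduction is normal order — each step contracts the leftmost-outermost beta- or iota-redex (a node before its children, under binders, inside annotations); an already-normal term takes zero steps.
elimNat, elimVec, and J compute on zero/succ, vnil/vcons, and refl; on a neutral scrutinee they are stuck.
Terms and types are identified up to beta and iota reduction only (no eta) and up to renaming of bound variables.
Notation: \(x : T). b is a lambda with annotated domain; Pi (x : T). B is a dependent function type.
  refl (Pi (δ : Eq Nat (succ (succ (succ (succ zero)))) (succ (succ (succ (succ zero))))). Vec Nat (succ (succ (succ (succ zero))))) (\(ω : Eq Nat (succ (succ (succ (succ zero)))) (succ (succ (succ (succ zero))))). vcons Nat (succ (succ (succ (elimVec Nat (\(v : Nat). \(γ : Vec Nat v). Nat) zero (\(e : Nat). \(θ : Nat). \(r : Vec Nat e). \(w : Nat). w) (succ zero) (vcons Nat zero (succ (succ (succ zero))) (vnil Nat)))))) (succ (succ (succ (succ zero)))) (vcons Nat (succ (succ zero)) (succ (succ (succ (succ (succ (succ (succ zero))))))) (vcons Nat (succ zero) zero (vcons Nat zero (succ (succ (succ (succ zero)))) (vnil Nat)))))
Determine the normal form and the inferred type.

normal form:
  refl (Pi (δ : Eq Nat (succ (succ (succ (succ zero)))) (succ (succ (succ (succ zero))))). Vec Nat (succ (succ (succ (succ zero))))) (\(ω : Eq Nat (succ (succ (succ (succ zero)))) (succ (succ (succ (succ zero))))). vcons Nat (succ (succ (succ zero))) (succ (succ (succ (succ zero)))) (vcons Nat (succ (succ zero)) (succ (succ (succ (succ (succ (succ (succ zero))))))) (vcons Nat (succ zero) zero (vcons Nat zero (succ (succ (succ (succ zero)))) (vnil Nat)))))
the term's type:
  Eq (Pi (δ : Eq Nat (succ (succ (succ (succ zero)))) (succ (succ (succ (succ zero))))). Vec Nat (succ (succ (succ (succ zero))))) (\(ω : Eq Nat (succ (succ (succ (succ zero)))) (succ (succ (succ (succ zero))))). vcons Nat (succ (succ (succ zero))) (succ (succ (succ (succ zero)))) (vcons Nat (succ (succ zero)) (succ (succ (succ (succ (succ (succ (succ zero))))))) (vcons Nat (succ zero) zero (vcons Nat zero (succ (succ (succ (succ zero)))) (vnil Nat))))) (\(v : Eq Nat (succ (succ (succ (succ zero)))) (succ (succ (succ (succ zero))))). vcons Nat (succ (succ (succ zero))) (succ (succ (succ (succ zero)))) (vcons Nat (succ (succ zero)) (succ (succ (succ (succ (succ (succ (succ zero))))))) (vcons Nat (succ zero) zero (vcons Nat zero (succ (succ (succ (succ zero)))) (vnil Nat)))))


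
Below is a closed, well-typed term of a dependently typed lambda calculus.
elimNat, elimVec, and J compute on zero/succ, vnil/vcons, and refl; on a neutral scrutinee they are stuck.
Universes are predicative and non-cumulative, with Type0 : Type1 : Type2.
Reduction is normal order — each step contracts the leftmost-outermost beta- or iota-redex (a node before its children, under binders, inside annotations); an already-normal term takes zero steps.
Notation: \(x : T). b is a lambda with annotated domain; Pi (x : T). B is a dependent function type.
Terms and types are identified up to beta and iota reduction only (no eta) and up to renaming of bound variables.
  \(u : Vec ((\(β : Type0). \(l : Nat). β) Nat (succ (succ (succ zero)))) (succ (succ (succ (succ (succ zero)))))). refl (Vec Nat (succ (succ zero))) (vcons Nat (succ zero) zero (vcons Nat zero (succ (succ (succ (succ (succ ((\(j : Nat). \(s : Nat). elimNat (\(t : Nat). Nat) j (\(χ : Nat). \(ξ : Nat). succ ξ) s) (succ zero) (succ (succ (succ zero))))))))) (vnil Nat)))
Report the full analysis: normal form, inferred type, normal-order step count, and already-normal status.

resulting normal form:
  \(u : Vec Nat (succ (succ (succ (succ (succ zero)))))). refl (Vec Nat (succ (succ zero))) (vcons Nat (succ zero) zero (vcons Nat zero (succ (succ (succ (succ (succ (succ (succ (succ (succ zero))))))))) (vnil Nat)))
inferred type:
  Pi (u : Vec Nat (succ (succ (succ (succ (succ zero)))))). Eq (Vec Nat (succ (succ zero))) (vcons Nat (succ zero) zero (vcons Nat zero (succ (succ (succ (succ (succ (succ (succ (succ (succ zero))))))))) (vnil Nat))) (vcons Nat (succ zero) zero (vcons Nat zero (succ (succ (succ (succ (succ (succ (succ (succ (succ zero))))))))) (vnil Nat)))
reduction steps (normal order): 14
term was already normal: no
first redex: a beta-redex


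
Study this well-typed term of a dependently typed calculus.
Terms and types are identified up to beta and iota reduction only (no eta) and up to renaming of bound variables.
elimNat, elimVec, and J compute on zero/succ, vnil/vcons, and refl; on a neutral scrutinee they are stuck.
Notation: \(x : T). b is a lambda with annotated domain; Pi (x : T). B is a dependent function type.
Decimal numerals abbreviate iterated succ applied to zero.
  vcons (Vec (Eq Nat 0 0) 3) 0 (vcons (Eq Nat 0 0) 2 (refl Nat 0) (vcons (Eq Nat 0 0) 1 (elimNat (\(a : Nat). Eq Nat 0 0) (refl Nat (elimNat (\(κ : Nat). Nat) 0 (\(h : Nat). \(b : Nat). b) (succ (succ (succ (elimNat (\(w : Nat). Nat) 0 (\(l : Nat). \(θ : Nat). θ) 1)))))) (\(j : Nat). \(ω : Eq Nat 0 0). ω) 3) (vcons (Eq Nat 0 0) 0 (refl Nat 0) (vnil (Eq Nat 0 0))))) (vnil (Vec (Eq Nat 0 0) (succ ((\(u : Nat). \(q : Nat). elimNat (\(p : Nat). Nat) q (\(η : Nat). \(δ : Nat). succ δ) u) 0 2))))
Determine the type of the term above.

inferred type:
  Vec (Vec (Eq Nat 0 0) 3) 1


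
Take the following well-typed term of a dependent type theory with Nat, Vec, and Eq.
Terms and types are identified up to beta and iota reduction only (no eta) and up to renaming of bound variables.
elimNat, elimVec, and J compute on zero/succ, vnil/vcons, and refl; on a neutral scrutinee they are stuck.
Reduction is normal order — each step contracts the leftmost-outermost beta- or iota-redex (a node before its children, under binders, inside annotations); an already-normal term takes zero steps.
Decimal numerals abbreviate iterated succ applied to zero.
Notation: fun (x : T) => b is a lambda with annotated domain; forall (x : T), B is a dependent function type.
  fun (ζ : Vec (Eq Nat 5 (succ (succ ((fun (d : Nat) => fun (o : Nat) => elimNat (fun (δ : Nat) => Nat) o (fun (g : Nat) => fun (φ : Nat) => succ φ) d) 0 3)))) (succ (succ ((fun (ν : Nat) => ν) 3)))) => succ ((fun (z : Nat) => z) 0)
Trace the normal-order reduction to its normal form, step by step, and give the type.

normal-order reduction sequence:
  fun (ζ : Vec (Eq Nat 5 (succ (succ ((fun (d : Nat) => fun (o : Nat) => elimNat (fun (δ : Nat) => Nat) o (fun (g : Nat) => fun (φ : Nat) => succ φ) d) 0 3)))) (succ (succ ((fun (ν : Nat) => ν) 3)))) => succ ((fun (z : Nat) => z) 0)
  ~> fun (ζ : Vec (Eq Nat 5 (succ (succ ((fun (d : Nat) => elimNat (fun (o : Nat) => Nat) d (fun (δ : Nat) => fun (g : Nat) => succ g) 0) 3)))) (succ (succ ((fun (φ : Nat) => φ) 3)))) => succ ((fun (ν : Nat) => ν) 0)
  ~> fun (ζ : Vec (Eq Nat 5 (succ (succ (elimNat (fun (d : Nat) => Nat) 3 (fun (o : Nat) => fun (δ : Nat) => succ δ) 0)))) (succ (succ ((fun (g : Nat) => g) 3)))) => succ ((fun (φ : Nat) => φ) 0)
  ~> fun (ζ : Vec (Eq Nat 5 5) (succ (succ ((fun (d : Nat) => d) 3)))) => succ ((fun (o : Nat) => o) 0)
  ~> fun (ζ : Vec (Eq Nat 5 5) 5) => succ ((fun (d : Nat) => d) 0)
  ~> fun (ζ : Vec (Eq Nat 5 5) 5) => 1
inferred type:
  forall (ζ : Vec (Eq Nat 5 5) 5), Nat


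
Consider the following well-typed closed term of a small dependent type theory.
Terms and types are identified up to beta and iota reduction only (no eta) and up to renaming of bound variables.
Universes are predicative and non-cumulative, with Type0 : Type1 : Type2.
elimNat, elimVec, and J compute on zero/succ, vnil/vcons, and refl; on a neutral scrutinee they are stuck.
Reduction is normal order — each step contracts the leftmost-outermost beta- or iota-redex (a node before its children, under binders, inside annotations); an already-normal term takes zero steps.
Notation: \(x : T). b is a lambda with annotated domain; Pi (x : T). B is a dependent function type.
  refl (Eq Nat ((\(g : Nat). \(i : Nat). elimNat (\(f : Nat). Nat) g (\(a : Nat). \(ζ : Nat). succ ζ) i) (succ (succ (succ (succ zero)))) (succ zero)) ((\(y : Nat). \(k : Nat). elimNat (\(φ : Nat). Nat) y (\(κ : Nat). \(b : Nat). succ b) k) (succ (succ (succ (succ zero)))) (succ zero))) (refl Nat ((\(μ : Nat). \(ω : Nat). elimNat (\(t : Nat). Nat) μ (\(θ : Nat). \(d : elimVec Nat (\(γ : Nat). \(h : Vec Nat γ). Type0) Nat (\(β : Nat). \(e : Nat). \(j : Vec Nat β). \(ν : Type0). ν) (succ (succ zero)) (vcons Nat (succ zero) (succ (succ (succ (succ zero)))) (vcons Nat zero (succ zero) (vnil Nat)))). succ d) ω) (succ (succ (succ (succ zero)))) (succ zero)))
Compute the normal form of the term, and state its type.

resulting normal form:
  refl (Eq Nat (succ (succ (succ (succ (succ zero))))) (succ (succ (succ (succ (succ zero)))))) (refl Nat (succ (succ (succ (succ (succ zero))))))
type:
  Eq (Eq Nat (succ (succ (succ (succ (succ zero))))) (succ (succ (succ (succ (succ zero)))))) (refl Nat (succ (succ (succ (succ (succ zero)))))) (refl Nat (succ (succ (succ (succ (succ zero))))))
observation: reduction starts at a beta-redex, and 18 normal-order steps reach the normal form.


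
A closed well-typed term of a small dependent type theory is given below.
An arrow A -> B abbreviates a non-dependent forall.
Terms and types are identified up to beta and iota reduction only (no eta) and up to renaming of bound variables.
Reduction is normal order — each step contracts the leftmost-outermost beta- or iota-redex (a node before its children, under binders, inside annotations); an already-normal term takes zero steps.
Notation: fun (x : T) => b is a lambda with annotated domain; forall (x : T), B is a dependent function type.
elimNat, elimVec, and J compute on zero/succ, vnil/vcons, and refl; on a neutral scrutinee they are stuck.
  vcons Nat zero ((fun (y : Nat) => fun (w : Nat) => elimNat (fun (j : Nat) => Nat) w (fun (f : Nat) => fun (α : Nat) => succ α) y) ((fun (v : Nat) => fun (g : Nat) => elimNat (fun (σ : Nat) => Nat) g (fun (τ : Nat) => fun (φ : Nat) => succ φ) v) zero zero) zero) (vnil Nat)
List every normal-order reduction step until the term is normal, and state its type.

normal-order reduction:
  vcons Nat zero ((fun (y : Nat) => fun (w : Nat) => elimNat (fun (j : Nat) => Nat) w (fun (f : Nat) => fun (α : Nat) => succ α) y) ((fun (v : Nat) => fun (g : Nat) => elimNat (fun (σ : Nat) => Nat) g (fun (τ : Nat) => fun (φ : Nat) => succ φ) v) zero zero) zero) (vnil Nat)
  ~> vcons Nat zero ((fun (y : Nat) => elimNat (fun (w : Nat) => Nat) y (fun (j : Nat) => fun (f : Nat) => succ f) ((fun (α : Nat) => fun (v : Nat) => elimNat (fun (g : Nat) => Nat) v (fun (σ : Nat) => fun (τ : Nat) => succ τ) α) zero zero)) zero) (vnil Nat)
  ~> vcons Nat zero (elimNat (fun (y : Nat) => Nat) zero (fun (w : Nat) => fun (j : Nat) => succ j) ((fun (f : Nat) => fun (α : Nat) => elimNat (fun (v : Nat) => Nat) α (fun (g : Nat) => fun (σ : Nat) => succ σ) f) zero zero)) (vnil Nat)
  ~> vcons Nat zero (elimNat (fun (y : Nat) => Nat) zero (fun (w : Nat) => fun (j : Nat) => succ j) ((fun (f : Nat) => elimNat (fun (α : Nat) => Nat) f (fun (v : Nat) => fun (g : Nat) => succ g) zero) zero)) (vnil Nat)
  ~> vcons Nat zero (elimNat (fun (y : Nat) => Nat) zero (fun (w : Nat) => fun (j : Nat) => succ j) (elimNat (fun (f : Nat) => Nat) zero (fun (α : Nat) => fun (v : Nat) => succ v) zero)) (vnil Nat)
  ~> vcons Nat zero (elimNat (fun (y : Nat) => Nat) zero (fun (w : Nat) => fun (j : Nat) => succ j) zero) (vnil Nat)
  ~> vcons Nat zero zero (vnil Nat)
inferred type:
  Vec Nat (succ zero)


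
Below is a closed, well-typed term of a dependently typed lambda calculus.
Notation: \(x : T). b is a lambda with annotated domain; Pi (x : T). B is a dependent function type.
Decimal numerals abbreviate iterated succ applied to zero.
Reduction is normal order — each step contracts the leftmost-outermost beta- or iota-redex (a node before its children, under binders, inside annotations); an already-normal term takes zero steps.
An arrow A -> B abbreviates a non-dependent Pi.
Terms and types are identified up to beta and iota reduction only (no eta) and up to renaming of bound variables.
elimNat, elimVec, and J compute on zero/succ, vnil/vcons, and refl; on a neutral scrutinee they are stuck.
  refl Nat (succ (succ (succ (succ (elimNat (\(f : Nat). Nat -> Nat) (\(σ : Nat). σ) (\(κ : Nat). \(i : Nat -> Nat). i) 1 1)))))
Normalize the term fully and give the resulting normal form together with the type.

resulting normal form:
  refl Nat 5
inferred type:
  Eq Nat 5 5
observation: 5 normal-order steps normalize the term, beginning with an elimNat iota-redex.


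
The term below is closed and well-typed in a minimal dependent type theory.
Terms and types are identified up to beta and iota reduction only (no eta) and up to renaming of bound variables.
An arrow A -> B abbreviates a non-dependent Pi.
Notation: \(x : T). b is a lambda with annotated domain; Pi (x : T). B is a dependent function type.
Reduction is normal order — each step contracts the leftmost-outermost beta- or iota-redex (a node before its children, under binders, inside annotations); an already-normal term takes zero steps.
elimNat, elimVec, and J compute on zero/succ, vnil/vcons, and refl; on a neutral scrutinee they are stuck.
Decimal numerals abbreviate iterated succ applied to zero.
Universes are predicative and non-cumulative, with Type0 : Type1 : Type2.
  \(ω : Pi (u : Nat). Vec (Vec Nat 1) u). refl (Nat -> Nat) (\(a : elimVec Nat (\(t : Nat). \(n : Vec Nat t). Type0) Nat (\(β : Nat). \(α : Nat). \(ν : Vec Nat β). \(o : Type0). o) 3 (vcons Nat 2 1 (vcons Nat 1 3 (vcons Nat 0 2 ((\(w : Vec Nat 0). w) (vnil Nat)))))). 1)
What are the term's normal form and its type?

reduced normal form:
  \(ω : Pi (u : Nat). Vec (Vec Nat 1) u). refl (Nat -> Nat) (\(a : Nat). 1)
type:
  (Pi (ω : Nat). Vec (Vec Nat 1) ω) -> Eq (Nat -> Nat) (\(u : Nat). 1) (\(a : Nat). 1)


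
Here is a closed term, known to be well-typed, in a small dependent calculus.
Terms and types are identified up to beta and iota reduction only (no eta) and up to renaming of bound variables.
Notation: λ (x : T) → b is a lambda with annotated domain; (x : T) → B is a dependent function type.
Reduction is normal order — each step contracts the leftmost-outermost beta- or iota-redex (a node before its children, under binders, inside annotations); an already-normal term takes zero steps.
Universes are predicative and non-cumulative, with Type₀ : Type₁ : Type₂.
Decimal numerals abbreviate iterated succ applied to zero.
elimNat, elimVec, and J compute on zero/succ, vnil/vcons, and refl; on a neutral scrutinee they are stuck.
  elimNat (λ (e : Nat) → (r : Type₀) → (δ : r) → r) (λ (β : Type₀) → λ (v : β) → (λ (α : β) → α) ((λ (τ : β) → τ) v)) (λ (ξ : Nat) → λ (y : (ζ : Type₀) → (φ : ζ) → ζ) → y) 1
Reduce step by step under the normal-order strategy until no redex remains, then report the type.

normal-order reduction:
  elimNat (λ (e : Nat) → (r : Type₀) → (δ : r) → r) (λ (β : Type₀) → λ (v : β) → (λ (α : β) → α) ((λ (τ : β) → τ) v)) (λ (ξ : Nat) → λ (y : (ζ : Type₀) → (φ : ζ) → ζ) → y) 1
  ~> (λ (e : Nat) → λ (r : (δ : Type₀) → (β : δ) → δ) → r) 0 (elimNat (λ (v : Nat) → (α : Type₀) → (τ : α) → α) (λ (ξ : Type₀) → λ (y : ξ) → (λ (ζ : ξ) → ζ) ((λ (φ : ξ) → φ) y)) (λ (l : Nat) → λ (c : (n : Type₀) → (η : n) → n) → c) 0)
  ~> (λ (e : (r : Type₀) → (δ : r) → r) → e) (elimNat (λ (β : Nat) → (v : Type₀) → (α : v) → v) (λ (τ : Type₀) → λ (ξ : τ) → (λ (y : τ) → y) ((λ (ζ : τ) → ζ) ξ)) (λ (φ : Nat) → λ (l : (c : Type₀) → (n : c) → c) → l) 0)
  ~> elimNat (λ (e : Nat) → (r : Type₀) → (δ : r) → r) (λ (β : Type₀) → λ (v : β) → (λ (α : β) → α) ((λ (τ : β) → τ) v)) (λ (ξ : Nat) → λ (y : (ζ : Type₀) → (φ : ζ) → ζ) → y) 0
  ~> λ (e : Type₀) → λ (r : e) → (λ (δ : e) → δ) ((λ (β : e) → β) r)
  ~> λ (e : Type₀) → λ (r : e) → (λ (δ : e) → δ) r
  ~> λ (e : Type₀) → λ (r : e) → r
inferred type:
  (e : Type₀) → (r : e) → e


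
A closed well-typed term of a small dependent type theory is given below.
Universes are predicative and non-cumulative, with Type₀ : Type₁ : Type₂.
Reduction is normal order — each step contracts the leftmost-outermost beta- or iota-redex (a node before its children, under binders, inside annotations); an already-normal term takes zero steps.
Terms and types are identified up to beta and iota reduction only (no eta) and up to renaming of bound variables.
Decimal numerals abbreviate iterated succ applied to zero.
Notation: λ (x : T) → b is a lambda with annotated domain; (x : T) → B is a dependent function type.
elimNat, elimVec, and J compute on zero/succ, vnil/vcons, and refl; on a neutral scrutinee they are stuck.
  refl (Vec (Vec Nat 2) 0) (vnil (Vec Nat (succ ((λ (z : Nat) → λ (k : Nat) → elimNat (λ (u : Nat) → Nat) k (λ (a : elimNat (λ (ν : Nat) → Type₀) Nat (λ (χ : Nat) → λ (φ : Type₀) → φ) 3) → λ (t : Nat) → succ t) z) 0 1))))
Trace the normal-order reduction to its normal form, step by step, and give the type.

normal-order reduction:
  refl (Vec (Vec Nat 2) 0) (vnil (Vec Nat (succ ((λ (z : Nat) → λ (k : Nat) → elimNat (λ (u : Nat) → Nat) k (λ (a : elimNat (λ (ν : Nat) → Type₀) Nat (λ (χ : Nat) → λ (φ : Type₀) → φ) 3) → λ (t : Nat) → succ t) z) 0 1))))
  ~> refl (Vec (Vec Nat 2) 0) (vnil (Vec Nat (succ ((λ (z : Nat) → elimNat (λ (k : Nat) → Nat) z (λ (u : elimNat (λ (a : Nat) → Type₀) Nat (λ (ν : Nat) → λ (χ : Type₀) → χ) 3) → λ (φ : Nat) → succ φ) 0) 1))))
  ~> refl (Vec (Vec Nat 2) 0) (vnil (Vec Nat (succ (elimNat (λ (z : Nat) → Nat) 1 (λ (k : elimNat (λ (u : Nat) → Type₀) Nat (λ (a : Nat) → λ (ν : Type₀) → ν) 3) → λ (χ : Nat) → succ χ) 0))))
  ~> refl (Vec (Vec Nat 2) 0) (vnil (Vec Nat 2))
inferred type:
  Eq (Vec (Vec Nat 2) 0) (vnil (Vec Nat 2)) (vnil (Vec Nat 2))


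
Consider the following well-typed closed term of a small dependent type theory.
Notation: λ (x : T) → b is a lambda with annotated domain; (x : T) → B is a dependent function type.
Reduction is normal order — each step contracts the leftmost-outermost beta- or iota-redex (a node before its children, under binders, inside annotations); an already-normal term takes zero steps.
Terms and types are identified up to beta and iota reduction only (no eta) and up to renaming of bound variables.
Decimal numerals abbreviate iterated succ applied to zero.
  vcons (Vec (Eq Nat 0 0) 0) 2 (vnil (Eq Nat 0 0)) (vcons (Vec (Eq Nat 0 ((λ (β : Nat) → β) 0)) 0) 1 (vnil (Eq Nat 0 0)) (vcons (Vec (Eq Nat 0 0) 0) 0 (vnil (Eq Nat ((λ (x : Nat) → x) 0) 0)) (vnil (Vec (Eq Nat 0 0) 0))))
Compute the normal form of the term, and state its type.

resulting normal form:
  vcons (Vec (Eq Nat 0 0) 0) 2 (vnil (Eq Nat 0 0)) (vcons (Vec (Eq Nat 0 0) 0) 1 (vnil (Eq Nat 0 0)) (vcons (Vec (Eq Nat 0 0) 0) 0 (vnil (Eq Nat 0 0)) (vnil (Vec (Eq Nat 0 0) 0))))
type:
  Vec (Vec (Eq Nat 0 0) 0) 3
observation: 2 normal-order steps separate the term from its normal form.


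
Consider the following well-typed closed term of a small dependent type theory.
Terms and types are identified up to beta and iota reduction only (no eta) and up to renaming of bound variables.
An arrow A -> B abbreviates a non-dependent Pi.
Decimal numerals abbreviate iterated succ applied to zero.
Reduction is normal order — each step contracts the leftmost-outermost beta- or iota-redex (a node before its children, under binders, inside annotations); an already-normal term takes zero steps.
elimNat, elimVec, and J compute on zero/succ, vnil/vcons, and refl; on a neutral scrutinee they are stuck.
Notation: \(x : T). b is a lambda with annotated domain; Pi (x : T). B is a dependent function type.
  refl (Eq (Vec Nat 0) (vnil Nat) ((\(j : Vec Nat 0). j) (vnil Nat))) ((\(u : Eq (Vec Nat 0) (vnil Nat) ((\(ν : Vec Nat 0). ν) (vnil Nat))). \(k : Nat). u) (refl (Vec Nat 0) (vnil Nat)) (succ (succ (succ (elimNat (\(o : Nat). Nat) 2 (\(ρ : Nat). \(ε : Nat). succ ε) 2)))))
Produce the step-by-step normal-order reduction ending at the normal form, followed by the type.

normal-order reduction:
  refl (Eq (Vec Nat 0) (vnil Nat) ((\(j : Vec Nat 0). j) (vnil Nat))) ((\(u : Eq (Vec Nat 0) (vnil Nat) ((\(ν : Vec Nat 0). ν) (vnil Nat))). \(k : Nat). u) (refl (Vec Nat 0) (vnil Nat)) (succ (succ (succ (elimNat (\(o : Nat). Nat) 2 (\(ρ : Nat). \(ε : Nat). succ ε) 2)))))
  ~> refl (Eq (Vec Nat 0) (vnil Nat) (vnil Nat)) ((\(j : Eq (Vec Nat 0) (vnil Nat) ((\(u : Vec Nat 0). u) (vnil Nat))). \(ν : Nat). j) (refl (Vec Nat 0) (vnil Nat)) (succ (succ (succ (elimNat (\(k : Nat). Nat) 2 (\(o : Nat). \(ρ : Nat). succ ρ) 2)))))
  ~> refl (Eq (Vec Nat 0) (vnil Nat) (vnil Nat)) ((\(j : Nat). refl (Vec Nat 0) (vnil Nat)) (succ (succ (succ (elimNat (\(u : Nat). Nat) 2 (\(ν : Nat). \(k : Nat). succ k) 2)))))
  ~> refl (Eq (Vec Nat 0) (vnil Nat) (vnil Nat)) (refl (Vec Nat 0) (vnil Nat))
inferred type:
  Eq (Eq (Vec Nat 0) (vnil Nat) (vnil Nat)) (refl (Vec Nat 0) (vnil Nat)) (refl (Vec Nat 0) (vnil Nat))


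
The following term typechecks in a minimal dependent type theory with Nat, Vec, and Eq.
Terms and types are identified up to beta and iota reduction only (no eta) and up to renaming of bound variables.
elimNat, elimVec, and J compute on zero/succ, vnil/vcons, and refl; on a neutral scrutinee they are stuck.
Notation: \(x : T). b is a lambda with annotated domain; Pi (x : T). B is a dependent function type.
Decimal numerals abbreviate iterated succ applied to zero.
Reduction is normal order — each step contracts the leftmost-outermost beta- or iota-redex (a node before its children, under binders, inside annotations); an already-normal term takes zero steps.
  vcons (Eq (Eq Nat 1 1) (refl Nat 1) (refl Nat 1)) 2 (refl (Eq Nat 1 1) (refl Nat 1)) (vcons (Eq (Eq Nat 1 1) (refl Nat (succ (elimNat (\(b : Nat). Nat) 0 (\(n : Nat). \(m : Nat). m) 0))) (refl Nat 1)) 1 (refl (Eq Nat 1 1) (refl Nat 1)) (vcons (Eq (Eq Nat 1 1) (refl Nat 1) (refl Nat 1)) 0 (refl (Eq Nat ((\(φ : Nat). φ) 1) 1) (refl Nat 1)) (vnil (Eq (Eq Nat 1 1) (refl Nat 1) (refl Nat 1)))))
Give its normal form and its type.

normal form:
  vcons (Eq (Eq Nat 1 1) (refl Nat 1) (refl Nat 1)) 2 (refl (Eq Nat 1 1) (refl Nat 1)) (vcons (Eq (Eq Nat 1 1) (refl Nat 1) (refl Nat 1)) 1 (refl (Eq Nat 1 1) (refl Nat 1)) (vcons (Eq (Eq Nat 1 1) (refl Nat 1) (refl Nat 1)) 0 (refl (Eq Nat 1 1) (refl Nat 1)) (vnil (Eq (Eq Nat 1 1) (refl Nat 1) (refl Nat 1)))))
inferred type:
  Vec (Eq (Eq Nat 1 1) (refl Nat 1) (refl Nat 1)) 3


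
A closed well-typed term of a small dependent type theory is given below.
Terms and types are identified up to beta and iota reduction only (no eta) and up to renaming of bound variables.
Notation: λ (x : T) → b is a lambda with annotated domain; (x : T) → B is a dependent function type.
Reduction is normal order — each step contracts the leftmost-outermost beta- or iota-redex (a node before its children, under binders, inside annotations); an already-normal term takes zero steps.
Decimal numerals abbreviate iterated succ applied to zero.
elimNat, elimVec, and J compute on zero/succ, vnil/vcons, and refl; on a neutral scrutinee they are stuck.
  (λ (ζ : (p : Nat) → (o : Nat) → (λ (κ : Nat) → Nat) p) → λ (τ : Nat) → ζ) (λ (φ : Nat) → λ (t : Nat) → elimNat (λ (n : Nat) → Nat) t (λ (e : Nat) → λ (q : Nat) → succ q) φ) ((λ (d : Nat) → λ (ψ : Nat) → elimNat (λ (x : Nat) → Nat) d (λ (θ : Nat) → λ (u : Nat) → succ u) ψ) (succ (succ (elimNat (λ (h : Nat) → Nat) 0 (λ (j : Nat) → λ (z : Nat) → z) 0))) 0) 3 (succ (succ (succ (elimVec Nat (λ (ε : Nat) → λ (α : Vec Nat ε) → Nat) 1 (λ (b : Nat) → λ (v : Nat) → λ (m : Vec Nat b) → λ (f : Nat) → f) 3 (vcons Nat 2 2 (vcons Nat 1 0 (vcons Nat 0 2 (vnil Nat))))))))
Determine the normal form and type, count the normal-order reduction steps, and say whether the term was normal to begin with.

resulting normal form:
  7
inferred type:
  Nat
reduction steps (normal order): 30
already normal: no
first contracted redex: a beta-redex


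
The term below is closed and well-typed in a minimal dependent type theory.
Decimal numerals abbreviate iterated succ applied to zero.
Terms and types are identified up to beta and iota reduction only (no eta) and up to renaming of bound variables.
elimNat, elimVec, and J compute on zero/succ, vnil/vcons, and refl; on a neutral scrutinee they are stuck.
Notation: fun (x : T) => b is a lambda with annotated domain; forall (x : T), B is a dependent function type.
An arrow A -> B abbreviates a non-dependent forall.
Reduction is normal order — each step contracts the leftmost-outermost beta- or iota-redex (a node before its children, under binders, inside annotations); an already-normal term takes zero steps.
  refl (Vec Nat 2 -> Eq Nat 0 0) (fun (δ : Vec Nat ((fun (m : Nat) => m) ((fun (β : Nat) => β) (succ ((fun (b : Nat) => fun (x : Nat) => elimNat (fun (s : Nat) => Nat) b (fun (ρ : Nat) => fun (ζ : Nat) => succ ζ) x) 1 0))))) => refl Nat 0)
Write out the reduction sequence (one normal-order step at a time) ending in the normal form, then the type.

normal-order reduction:
  refl (Vec Nat 2 -> Eq Nat 0 0) (fun (δ : Vec Nat ((fun (m : Nat) => m) ((fun (β : Nat) => β) (succ ((fun (b : Nat) => fun (x : Nat) => elimNat (fun (s : Nat) => Nat) b (fun (ρ : Nat) => fun (ζ : Nat) => succ ζ) x) 1 0))))) => refl Nat 0)
  ~> refl (Vec Nat 2 -> Eq Nat 0 0) (fun (δ : Vec Nat ((fun (m : Nat) => m) (succ ((fun (β : Nat) => fun (b : Nat) => elimNat (fun (x : Nat) => Nat) β (fun (s : Nat) => fun (ρ : Nat) => succ ρ) b) 1 0)))) => refl Nat 0)
  ~> refl (Vec Nat 2 -> Eq Nat 0 0) (fun (δ : Vec Nat (succ ((fun (m : Nat) => fun (β : Nat) => elimNat (fun (b : Nat) => Nat) m (fun (x : Nat) => fun (s : Nat) => succ s) β) 1 0))) => refl Nat 0)
  ~> refl (Vec Nat 2 -> Eq Nat 0 0) (fun (δ : Vec Nat (succ ((fun (m : Nat) => elimNat (fun (β : Nat) => Nat) 1 (fun (b : Nat) => fun (x : Nat) => succ x) m) 0))) => refl Nat 0)
  ~> refl (Vec Nat 2 -> Eq Nat 0 0) (fun (δ : Vec Nat (succ (elimNat (fun (m : Nat) => Nat) 1 (fun (β : Nat) => fun (b : Nat) => succ b) 0))) => refl Nat 0)
  ~> refl (Vec Nat 2 -> Eq Nat 0 0) (fun (δ : Vec Nat 2) => refl Nat 0)
the term's type:
  Eq (Vec Nat 2 -> Eq Nat 0 0) (fun (δ : Vec Nat 2) => refl Nat 0) (fun (m : Vec Nat 2) => refl Nat 0)


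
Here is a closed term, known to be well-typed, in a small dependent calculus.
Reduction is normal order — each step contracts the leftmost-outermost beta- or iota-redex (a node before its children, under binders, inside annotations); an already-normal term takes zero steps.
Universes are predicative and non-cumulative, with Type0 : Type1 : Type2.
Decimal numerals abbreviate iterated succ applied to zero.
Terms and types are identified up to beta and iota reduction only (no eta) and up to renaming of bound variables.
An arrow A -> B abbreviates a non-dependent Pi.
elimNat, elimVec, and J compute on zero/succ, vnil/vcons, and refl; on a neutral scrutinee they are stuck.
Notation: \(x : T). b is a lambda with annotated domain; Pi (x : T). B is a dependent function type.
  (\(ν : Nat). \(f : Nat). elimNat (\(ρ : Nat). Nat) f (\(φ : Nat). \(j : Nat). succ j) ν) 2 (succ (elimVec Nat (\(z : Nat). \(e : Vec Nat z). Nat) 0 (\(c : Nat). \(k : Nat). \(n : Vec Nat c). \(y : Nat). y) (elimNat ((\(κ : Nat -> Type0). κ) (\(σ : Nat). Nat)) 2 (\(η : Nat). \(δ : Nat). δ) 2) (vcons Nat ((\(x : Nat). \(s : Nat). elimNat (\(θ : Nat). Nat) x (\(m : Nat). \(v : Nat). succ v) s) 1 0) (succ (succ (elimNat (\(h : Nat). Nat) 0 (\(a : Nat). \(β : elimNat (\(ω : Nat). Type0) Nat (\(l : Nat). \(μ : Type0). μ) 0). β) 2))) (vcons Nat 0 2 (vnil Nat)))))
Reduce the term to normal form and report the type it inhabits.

normal form:
  3
type:
  Nat


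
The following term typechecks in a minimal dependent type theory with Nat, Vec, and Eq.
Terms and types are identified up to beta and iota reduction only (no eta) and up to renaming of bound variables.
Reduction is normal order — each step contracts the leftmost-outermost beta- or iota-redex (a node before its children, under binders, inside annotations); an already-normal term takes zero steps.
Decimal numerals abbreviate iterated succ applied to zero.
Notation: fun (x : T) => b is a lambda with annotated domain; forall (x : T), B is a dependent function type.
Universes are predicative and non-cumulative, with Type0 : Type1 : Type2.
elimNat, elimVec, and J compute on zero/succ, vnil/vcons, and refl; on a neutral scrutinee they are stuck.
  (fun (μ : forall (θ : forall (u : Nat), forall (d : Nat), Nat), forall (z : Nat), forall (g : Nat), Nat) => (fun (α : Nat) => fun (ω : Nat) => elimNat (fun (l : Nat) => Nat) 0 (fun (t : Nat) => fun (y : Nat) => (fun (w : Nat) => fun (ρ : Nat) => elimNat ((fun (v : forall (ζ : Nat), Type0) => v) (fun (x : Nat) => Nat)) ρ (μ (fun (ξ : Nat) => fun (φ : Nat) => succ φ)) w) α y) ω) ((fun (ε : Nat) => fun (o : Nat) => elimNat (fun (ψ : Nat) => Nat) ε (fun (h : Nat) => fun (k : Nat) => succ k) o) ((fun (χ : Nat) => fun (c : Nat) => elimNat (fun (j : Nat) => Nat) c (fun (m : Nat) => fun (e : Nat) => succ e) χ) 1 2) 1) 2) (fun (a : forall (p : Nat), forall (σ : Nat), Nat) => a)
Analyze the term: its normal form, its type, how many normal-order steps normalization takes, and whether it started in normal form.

normal form:
  8
the term's type:
  Nat
steps to reach normal form (normal order): 68
already normal: no
first redex: a beta-redex
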